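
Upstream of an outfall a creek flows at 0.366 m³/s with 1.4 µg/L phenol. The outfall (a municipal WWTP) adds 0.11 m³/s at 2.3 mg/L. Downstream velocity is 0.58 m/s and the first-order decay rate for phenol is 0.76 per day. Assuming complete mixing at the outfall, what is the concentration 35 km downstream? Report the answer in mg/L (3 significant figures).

0.313 mg/L

1.4 µg/L = 0.0014 mg/L.
After complete mixing, C₀ = (0.11·2.3 + 0.366·0.0014) / 0.476 = 0.5326 mg/L.
Travel time t = 3.5e+04 m / 0.58 m/s = 6.034e+04 s = 0.6984 d.
C = 0.5326·exp(−0.76·0.6984) = 0.5326·0.5881 = 0.3132 mg/L.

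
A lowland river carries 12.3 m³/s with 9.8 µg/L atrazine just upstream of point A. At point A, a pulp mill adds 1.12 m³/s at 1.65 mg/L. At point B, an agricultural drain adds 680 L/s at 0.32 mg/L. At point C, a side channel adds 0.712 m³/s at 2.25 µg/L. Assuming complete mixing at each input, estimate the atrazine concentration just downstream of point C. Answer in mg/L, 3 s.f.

0.148 mg/L

9.8 µg/L = 0.0098 mg/L.
After input A: C = (12.3·0.0098 + 1.12·1.65) / 13.42 = 0.1467 mg/L.
680 L/s = 0.68 m³/s.
After input B: C = (13.42·0.1467 + 0.68·0.32) / 14.1 = 0.155 mg/L.
2.25 µg/L = 0.00225 mg/L.
After input C: C = (14.1·0.155 + 0.712·0.00225) / 14.81 = 0.1477 mg/L.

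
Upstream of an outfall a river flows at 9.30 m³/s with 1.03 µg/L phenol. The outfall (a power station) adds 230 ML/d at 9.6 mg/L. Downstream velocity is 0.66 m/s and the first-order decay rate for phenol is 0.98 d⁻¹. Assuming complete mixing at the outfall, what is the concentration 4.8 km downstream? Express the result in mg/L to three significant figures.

230 ML/d = 2.662 m³/s.
1.03 µg/L = 0.00103 mg/L.
After complete mixing, C₀ = (2.662·9.6 + 9.3·0.00103) / 11.96 = 2.137 mg/L.
Travel time t = 4800 m / 0.66 m/s = 7273 s = 0.08418 d.
C = 2.137·exp(−0.98·0.08418) = 2.137·0.9208 = 1.968 mg/L.

1.97 mg/L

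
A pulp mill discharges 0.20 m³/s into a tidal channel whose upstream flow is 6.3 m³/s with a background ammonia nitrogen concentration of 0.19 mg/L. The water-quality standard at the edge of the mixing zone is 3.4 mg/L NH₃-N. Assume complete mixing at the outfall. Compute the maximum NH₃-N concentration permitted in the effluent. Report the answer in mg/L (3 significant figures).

Mass balance: 3.4·6.5 = 0.2·Cₑ + 6.3·0.19.
Cₑ = (22.1 − 1.197) / 0.2 = 104.5 mg/L.

105 mg/L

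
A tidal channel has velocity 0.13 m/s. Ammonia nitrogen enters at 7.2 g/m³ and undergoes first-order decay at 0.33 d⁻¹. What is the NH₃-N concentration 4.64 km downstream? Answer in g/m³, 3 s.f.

Travel time t = 4.64 km / 0.13 m/s = 4640/0.13 = 3.569e+04 s = 0.4131 d.
First-order decay: C = 7.2·exp(−0.33·0.4131) = 7.2·0.8726 = 6.282 g/m³.

6.28 g/m³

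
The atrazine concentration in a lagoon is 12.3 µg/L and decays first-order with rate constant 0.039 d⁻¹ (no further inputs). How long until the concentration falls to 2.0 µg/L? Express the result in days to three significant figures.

46.6 d

t = ln(C₀/C)/k = ln(12.3/2.0)/0.039 = 1.816/0.039 = 46.58 d.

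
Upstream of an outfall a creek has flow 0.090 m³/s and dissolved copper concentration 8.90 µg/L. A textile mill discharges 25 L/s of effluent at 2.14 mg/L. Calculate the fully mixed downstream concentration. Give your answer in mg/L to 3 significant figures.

25 L/s = 0.025 m³/s.
8.90 µg/L = 0.0089 mg/L.
Conservation of mass across the mixing zone: C = (0.025·2.14 + 0.09·0.0089) / (0.025 + 0.09) = 0.0543/0.115 = 0.4722 mg/L.

0.472 mg/L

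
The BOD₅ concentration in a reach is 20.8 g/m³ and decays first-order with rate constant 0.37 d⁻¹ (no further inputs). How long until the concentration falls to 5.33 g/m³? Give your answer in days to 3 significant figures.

t = ln(C₀/C)/k = ln(20.8/5.33)/0.37 = 1.362/0.37 = 3.68 d.

3.68 d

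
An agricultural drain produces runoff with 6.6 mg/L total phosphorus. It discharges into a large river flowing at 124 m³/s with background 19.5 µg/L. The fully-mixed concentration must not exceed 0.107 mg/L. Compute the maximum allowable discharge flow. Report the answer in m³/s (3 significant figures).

19.5 µg/L = 0.0195 mg/L.
Mass balance at complete mixing: C_std·(Q_w + Q_r) = Q_w·C_e + Q_r·C_b.
Rearranging, Q_w = Q_r·(C_std − C_b)/(C_e − C_std) = 124·(0.107 − 0.0195) / (6.6 − 0.107) = 1.671 m³/s.

1.67 m³/s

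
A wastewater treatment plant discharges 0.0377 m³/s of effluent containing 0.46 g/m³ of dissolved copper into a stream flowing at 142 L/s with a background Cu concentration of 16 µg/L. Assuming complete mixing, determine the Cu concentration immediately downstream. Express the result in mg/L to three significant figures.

142 L/s = 0.142 m³/s.
16 µg/L = 0.016 mg/L.
By mass balance at complete mixing, C = (0.0377·0.46 + 0.142·0.016) / (0.0377 + 0.142) = 0.01961/0.1797 = 0.1091 mg/L.

0.109 mg/L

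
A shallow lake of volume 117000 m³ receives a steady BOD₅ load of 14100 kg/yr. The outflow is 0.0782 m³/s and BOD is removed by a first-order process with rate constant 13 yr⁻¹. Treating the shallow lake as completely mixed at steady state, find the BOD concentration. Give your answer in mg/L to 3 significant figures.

Outflow Q = 0.0782 m³/s × 3.156e+07 s/yr = 2.468e+06 m³/yr.
Steady-state CSTR mass balance: W = Q·C + k·V·C, so C = W/(Q + kV).
Q + kV = 2.468e+06 + 13·117000 = 3.989e+06 m³/yr.
C = 14100/3.989e+06 = 0.003535 kg/m³ = 3.535 mg/L.

3.53 mg/L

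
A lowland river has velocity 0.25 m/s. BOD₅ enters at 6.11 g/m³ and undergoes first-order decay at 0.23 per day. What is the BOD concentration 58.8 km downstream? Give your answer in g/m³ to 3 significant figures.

3.27 g/m³

Travel time t = 58.8 km / 0.25 m/s = 5.88e+04/0.25 = 2.352e+05 s = 2.722 d.
First-order decay: C = 6.11·exp(−0.23·2.722) = 6.11·0.5347 = 3.267 g/m³.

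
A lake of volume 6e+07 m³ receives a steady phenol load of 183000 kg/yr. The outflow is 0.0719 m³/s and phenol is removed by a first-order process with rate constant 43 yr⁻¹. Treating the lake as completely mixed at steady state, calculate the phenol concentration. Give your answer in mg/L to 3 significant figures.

Outflow Q = 0.0719 m³/s × 3.156e+07 s/yr = 2.269e+06 m³/yr.
Steady-state CSTR mass balance: W = Q·C + k·V·C, so C = W/(Q + kV).
Q + kV = 2.269e+06 + 43·6e+07 = 2.582e+09 m³/yr.
C = 183000/2.582e+09 = 7.087e-05 kg/m³ = 0.07087 mg/L.

0.0709 mg/L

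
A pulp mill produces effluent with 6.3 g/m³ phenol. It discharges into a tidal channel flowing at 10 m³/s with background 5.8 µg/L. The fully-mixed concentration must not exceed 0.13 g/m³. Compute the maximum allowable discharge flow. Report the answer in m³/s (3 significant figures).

0.201 m³/s

5.8 µg/L = 0.0058 mg/L.
Mass balance at complete mixing: C_std·(Q_w + Q_r) = Q_w·C_e + Q_r·C_b.
Rearranging, Q_w = Q_r·(C_std − C_b)/(C_e − C_std) = 10·(0.13 − 0.0058) / (6.3 − 0.13) = 0.2013 m³/s.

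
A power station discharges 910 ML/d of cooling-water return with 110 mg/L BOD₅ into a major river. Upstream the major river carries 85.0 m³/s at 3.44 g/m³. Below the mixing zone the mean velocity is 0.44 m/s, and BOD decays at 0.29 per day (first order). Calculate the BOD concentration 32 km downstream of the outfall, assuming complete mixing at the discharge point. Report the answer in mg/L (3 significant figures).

11.9 mg/L

910 ML/d = 10.53 m³/s.
After complete mixing, C₀ = (10.53·110 + 85·3.44) / 95.53 = 15.19 mg/L.
Travel time t = 3.2e+04 m / 0.44 m/s = 7.273e+04 s = 0.8418 d.
C = 15.19·exp(−0.29·0.8418) = 15.19·0.7834 = 11.9 mg/L.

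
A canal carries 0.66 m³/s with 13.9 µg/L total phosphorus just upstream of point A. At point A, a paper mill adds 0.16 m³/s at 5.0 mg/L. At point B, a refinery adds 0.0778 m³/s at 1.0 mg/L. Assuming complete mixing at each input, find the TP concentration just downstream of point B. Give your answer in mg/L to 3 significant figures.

13.9 µg/L = 0.0139 mg/L.
After input A: C = (0.66·0.0139 + 0.16·5) / 0.82 = 0.9868 mg/L.
After input B: C = (0.82·0.9868 + 0.0778·1) / 0.8978 = 0.9879 mg/L.

0.988 mg/L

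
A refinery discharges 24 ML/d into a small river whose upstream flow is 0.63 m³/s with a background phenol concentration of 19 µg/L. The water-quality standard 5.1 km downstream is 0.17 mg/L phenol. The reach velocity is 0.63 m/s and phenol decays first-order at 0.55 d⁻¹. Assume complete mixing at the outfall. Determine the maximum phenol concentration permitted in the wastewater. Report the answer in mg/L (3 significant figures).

24 ML/d = 0.2778 m³/s.
19 µg/L = 0.019 mg/L.
Travel time to the compliance point: t = 5100/0.63 = 8095 s = 0.09369 d; decay factor exp(−0.55·0.09369) = 0.9498.
So the concentration just after mixing may be at most 0.17/0.9498 = 0.179 mg/L.
Mass balance: 0.179·0.9078 = 0.2778·Cₑ + 0.63·0.019.
Cₑ = (0.1625 − 0.01197) / 0.2778 = 0.5418 mg/L.

0.542 mg/L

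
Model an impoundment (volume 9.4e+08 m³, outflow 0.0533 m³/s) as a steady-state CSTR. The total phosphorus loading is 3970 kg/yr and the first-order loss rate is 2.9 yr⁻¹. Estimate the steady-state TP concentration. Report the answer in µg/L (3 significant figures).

Outflow Q = 0.0533 m³/s × 3.156e+07 s/yr = 1.682e+06 m³/yr.
Steady-state CSTR mass balance: W = Q·C + k·V·C, so C = W/(Q + kV).
Q + kV = 1.682e+06 + 2.9·9.4e+08 = 2.728e+09 m³/yr.
C = 3970/2.728e+09 = 1.455e-06 kg/m³ = 0.001455 mg/L = 1.455 µg/L.

1.46 µg/L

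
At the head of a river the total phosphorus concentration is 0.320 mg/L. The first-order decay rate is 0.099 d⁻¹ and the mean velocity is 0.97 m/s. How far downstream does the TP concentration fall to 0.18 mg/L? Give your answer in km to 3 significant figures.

487 km

From C = C₀·e^(−kt), t = ln(C₀/C)/k = ln(0.320/0.18)/0.099 = 0.5754/0.099 = 5.812 d.
Distance = v·t = 0.97 m/s × 5.021e+05 s = 4.871e+05 m = 487.1 km.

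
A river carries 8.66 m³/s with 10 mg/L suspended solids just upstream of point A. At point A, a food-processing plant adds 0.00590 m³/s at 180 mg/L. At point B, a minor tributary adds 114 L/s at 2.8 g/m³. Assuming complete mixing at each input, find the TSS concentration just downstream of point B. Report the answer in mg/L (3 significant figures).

10.0 mg/L

After input A: C = (8.66·10 + 0.0059·180) / 8.666 = 10.12 mg/L.
114 L/s = 0.114 m³/s.
After input B: C = (8.666·10.12 + 0.114·2.8) / 8.78 = 10.02 mg/L.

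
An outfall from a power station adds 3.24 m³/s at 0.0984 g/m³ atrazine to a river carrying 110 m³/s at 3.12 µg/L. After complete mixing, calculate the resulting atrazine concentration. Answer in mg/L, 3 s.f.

0.00585 mg/L

3.12 µg/L = 0.00312 mg/L.
Conservation of mass across the mixing zone: C = (3.24·0.0984 + 110·0.00312) / (3.24 + 110) = 0.662/113.2 = 0.005846 mg/L.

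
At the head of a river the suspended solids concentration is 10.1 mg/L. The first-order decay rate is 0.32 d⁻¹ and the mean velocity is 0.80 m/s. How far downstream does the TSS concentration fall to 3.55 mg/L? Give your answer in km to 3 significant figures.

226 km

From C = C₀·e^(−kt), t = ln(C₀/C)/k = ln(10.1/3.55)/0.32 = 1.046/0.32 = 3.267 d.
Distance = v·t = 0.80 m/s × 2.823e+05 s = 2.258e+05 m = 225.8 km.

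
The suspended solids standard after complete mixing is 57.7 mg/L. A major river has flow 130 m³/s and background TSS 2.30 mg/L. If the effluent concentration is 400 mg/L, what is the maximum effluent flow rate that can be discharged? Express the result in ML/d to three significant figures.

Mass balance at complete mixing: C_std·(Q_w + Q_r) = Q_w·C_e + Q_r·C_b.
Rearranging, Q_w = Q_r·(C_std − C_b)/(C_e − C_std) = 130·(57.7 − 2.3) / (400 − 57.7) = 21.04 m³/s.
= 1818 ML/d.

1820 ML/d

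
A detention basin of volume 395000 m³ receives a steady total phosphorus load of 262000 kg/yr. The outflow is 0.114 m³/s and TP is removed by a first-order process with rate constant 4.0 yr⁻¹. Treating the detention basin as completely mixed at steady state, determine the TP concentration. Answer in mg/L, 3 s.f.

Outflow Q = 0.114 m³/s × 3.156e+07 s/yr = 3.598e+06 m³/yr.
Steady-state CSTR mass balance: W = Q·C + k·V·C, so C = W/(Q + kV).
Q + kV = 3.598e+06 + 4.0·395000 = 5.178e+06 m³/yr.
C = 262000/5.178e+06 = 0.0506 kg/m³ = 50.6 mg/L.

50.6 mg/L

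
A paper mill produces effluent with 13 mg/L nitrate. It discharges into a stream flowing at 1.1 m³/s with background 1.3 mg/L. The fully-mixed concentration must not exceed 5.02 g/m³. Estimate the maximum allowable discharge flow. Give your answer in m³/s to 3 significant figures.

Mass balance at complete mixing: C_std·(Q_w + Q_r) = Q_w·C_e + Q_r·C_b.
Rearranging, Q_w = Q_r·(C_std − C_b)/(C_e − C_std) = 1.1·(5.02 − 1.3) / (13 − 5.02) = 0.5128 m³/s.

0.513 m³/s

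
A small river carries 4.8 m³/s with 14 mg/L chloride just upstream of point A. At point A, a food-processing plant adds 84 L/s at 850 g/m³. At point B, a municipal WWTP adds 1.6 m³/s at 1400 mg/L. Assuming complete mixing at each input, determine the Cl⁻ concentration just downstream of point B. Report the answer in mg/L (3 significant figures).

367 mg/L

84 L/s = 0.084 m³/s.
After input A: C = (4.8·14 + 0.084·850) / 4.884 = 28.38 mg/L.
After input B: C = (4.884·28.38 + 1.6·1400) / 6.484 = 366.8 mg/L.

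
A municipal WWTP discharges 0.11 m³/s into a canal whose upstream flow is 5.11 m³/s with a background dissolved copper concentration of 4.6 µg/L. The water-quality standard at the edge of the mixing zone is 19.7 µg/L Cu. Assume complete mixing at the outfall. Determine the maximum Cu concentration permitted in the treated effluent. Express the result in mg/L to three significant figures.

4.6 µg/L = 0.0046 mg/L.
19.7 µg/L = 0.0197 mg/L.
Mass balance: 0.0197·5.22 = 0.11·Cₑ + 5.11·0.0046.
Cₑ = (0.1028 − 0.02351) / 0.11 = 0.7212 mg/L.

0.721 mg/L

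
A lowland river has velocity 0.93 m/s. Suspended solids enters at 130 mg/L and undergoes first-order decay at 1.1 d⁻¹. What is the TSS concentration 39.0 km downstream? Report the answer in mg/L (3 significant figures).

Travel time t = 39.0 km / 0.93 m/s = 3.9e+04/0.93 = 4.194e+04 s = 0.4854 d.
First-order decay: C = 130·exp(−1.1·0.4854) = 130·0.5863 = 76.22 mg/L.

76.2 mg/L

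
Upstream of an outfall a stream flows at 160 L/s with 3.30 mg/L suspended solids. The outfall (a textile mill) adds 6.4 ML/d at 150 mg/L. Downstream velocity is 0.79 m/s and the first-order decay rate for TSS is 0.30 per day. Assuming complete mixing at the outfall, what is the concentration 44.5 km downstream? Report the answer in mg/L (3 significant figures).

6.4 ML/d = 0.07407 m³/s.
160 L/s = 0.16 m³/s.
After complete mixing, C₀ = (0.07407·150 + 0.16·3.3) / 0.2341 = 49.72 mg/L.
Travel time t = 4.45e+04 m / 0.79 m/s = 5.633e+04 s = 0.652 d.
C = 49.72·exp(−0.30·0.652) = 49.72·0.8224 = 40.89 mg/L.

40.9 mg/L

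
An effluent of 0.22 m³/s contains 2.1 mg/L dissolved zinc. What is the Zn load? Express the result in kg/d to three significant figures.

39.9 kg/d

Mass flux = Q·C = 0.22 m³/s × 2.1 g/m³ = 0.462 g/s.
= 0.462 g/s × 86.4 = 39.92 kg/d.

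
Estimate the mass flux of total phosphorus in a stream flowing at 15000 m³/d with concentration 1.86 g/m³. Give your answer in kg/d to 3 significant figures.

27.9 kg/d

15000 m³/d = 0.1736 m³/s.
Mass flux = Q·C = 0.1736 m³/s × 1.86 g/m³ = 0.3229 g/s.
= 0.3229 g/s × 86.4 = 27.9 kg/d.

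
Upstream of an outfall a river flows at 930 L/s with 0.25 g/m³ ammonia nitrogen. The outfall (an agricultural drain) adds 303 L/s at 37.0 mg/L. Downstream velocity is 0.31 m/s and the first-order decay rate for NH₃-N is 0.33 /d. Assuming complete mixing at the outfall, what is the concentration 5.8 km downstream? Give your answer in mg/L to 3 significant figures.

303 L/s = 0.303 m³/s.
930 L/s = 0.93 m³/s.
After complete mixing, C₀ = (0.303·37 + 0.93·0.25) / 1.233 = 9.281 mg/L.
Travel time t = 5800 m / 0.31 m/s = 1.871e+04 s = 0.2165 d.
C = 9.281·exp(−0.33·0.2165) = 9.281·0.931 = 8.641 mg/L.

8.64 mg/L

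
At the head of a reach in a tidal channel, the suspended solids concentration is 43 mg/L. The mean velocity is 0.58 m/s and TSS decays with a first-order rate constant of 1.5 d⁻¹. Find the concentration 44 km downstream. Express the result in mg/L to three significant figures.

Travel time t = 44 km / 0.58 m/s = 4.4e+04/0.58 = 7.586e+04 s = 0.878 d.
First-order decay: C = 43·exp(−1.5·0.878) = 43·0.2679 = 11.52 mg/L.

11.5 mg/L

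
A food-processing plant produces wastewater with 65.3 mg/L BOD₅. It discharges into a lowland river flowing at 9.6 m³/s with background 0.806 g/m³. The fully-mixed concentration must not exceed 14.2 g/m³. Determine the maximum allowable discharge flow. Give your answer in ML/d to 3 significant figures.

Mass balance at complete mixing: C_std·(Q_w + Q_r) = Q_w·C_e + Q_r·C_b.
Rearranging, Q_w = Q_r·(C_std − C_b)/(C_e − C_std) = 9.6·(14.2 − 0.806) / (65.3 − 14.2) = 2.516 m³/s.
= 217.4 ML/d.

217 ML/d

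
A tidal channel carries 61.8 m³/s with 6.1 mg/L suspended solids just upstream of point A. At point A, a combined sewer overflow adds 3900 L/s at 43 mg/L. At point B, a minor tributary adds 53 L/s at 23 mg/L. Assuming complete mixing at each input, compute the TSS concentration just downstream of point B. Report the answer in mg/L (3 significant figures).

8.30 mg/L

3900 L/s = 3.9 m³/s.
After input A: C = (61.8·6.1 + 3.9·43) / 65.7 = 8.29 mg/L.
53 L/s = 0.053 m³/s.
After input B: C = (65.7·8.29 + 0.053·23) / 65.75 = 8.302 mg/L.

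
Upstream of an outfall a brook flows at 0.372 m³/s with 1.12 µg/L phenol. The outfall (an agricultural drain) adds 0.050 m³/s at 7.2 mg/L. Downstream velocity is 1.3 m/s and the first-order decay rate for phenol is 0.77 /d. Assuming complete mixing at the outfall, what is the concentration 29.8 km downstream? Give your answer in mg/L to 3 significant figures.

1.12 µg/L = 0.00112 mg/L.
After complete mixing, C₀ = (0.05·7.2 + 0.372·0.00112) / 0.422 = 0.8541 mg/L.
Travel time t = 2.98e+04 m / 1.3 m/s = 2.292e+04 s = 0.2653 d.
C = 0.8541·exp(−0.77·0.2653) = 0.8541·0.8152 = 0.6963 mg/L.

0.696 mg/L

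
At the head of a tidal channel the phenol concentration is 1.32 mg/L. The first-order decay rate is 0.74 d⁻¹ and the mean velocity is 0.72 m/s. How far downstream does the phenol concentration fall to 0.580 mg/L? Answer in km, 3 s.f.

From C = C₀·e^(−kt), t = ln(C₀/C)/k = ln(1.32/0.580)/0.74 = 0.8224/0.74 = 1.111 d.
Distance = v·t = 0.72 m/s × 9.602e+04 s = 6.913e+04 m = 69.13 km.

69.1 km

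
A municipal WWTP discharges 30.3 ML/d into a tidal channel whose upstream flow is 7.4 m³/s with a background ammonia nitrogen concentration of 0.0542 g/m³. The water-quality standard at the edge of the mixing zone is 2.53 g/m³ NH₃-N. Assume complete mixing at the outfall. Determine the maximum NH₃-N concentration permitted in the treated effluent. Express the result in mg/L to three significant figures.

30.3 ML/d = 0.3507 m³/s.
Mass balance: 2.53·7.751 = 0.3507·Cₑ + 7.4·0.0542.
Cₑ = (19.61 − 0.4011) / 0.3507 = 54.77 mg/L.

54.8 mg/L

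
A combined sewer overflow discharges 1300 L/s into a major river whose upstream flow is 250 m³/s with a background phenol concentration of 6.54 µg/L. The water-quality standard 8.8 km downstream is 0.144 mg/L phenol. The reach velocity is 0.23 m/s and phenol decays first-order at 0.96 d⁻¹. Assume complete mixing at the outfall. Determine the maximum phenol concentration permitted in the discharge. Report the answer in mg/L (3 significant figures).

41.3 mg/L

1300 L/s = 1.3 m³/s.
6.54 µg/L = 0.00654 mg/L.
Travel time to the compliance point: t = 8800/0.23 = 3.826e+04 s = 0.4428 d; decay factor exp(−0.96·0.4428) = 0.6537.
So the concentration just after mixing may be at most 0.144/0.6537 = 0.2203 mg/L.
Mass balance: 0.2203·251.3 = 1.3·Cₑ + 250·0.00654.
Cₑ = (55.36 − 1.635) / 1.3 = 41.33 mg/L.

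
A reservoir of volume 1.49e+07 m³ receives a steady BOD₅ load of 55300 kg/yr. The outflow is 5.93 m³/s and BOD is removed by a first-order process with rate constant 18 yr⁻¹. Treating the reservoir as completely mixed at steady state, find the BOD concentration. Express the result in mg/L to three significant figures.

Outflow Q = 5.93 m³/s × 3.156e+07 s/yr = 1.871e+08 m³/yr.
Steady-state CSTR mass balance: W = Q·C + k·V·C, so C = W/(Q + kV).
Q + kV = 1.871e+08 + 18·1.49e+07 = 4.553e+08 m³/yr.
C = 55300/4.553e+08 = 0.0001214 kg/m³ = 0.1214 mg/L.

0.121 mg/L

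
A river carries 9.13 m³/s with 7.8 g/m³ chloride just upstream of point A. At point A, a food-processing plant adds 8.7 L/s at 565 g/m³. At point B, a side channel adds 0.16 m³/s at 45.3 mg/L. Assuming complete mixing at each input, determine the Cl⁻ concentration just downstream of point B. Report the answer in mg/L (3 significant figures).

8.7 L/s = 0.0087 m³/s.
After input A: C = (9.13·7.8 + 0.0087·565) / 9.139 = 8.33 mg/L.
After input B: C = (9.139·8.33 + 0.16·45.3) / 9.299 = 8.967 mg/L.

8.97 mg/L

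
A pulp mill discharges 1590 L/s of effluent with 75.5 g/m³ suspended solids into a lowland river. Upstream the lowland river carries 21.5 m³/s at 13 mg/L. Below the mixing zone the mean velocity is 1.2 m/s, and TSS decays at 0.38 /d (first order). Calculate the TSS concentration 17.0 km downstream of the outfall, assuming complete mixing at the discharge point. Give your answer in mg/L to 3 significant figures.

1590 L/s = 1.59 m³/s.
After complete mixing, C₀ = (1.59·75.5 + 21.5·13) / 23.09 = 17.3 mg/L.
Travel time t = 1.7e+04 m / 1.2 m/s = 1.417e+04 s = 0.164 d.
C = 17.3·exp(−0.38·0.164) = 17.3·0.9396 = 16.26 mg/L.

16.3 mg/L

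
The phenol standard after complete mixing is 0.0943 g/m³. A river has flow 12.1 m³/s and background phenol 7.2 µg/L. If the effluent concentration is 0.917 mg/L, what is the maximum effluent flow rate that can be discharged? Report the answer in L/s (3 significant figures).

1280 L/s

7.2 µg/L = 0.0072 mg/L.
Mass balance at complete mixing: C_std·(Q_w + Q_r) = Q_w·C_e + Q_r·C_b.
Rearranging, Q_w = Q_r·(C_std − C_b)/(C_e − C_std) = 12.1·(0.0943 − 0.0072) / (0.917 − 0.0943) = 1.281 m³/s.
= 1281 L/s.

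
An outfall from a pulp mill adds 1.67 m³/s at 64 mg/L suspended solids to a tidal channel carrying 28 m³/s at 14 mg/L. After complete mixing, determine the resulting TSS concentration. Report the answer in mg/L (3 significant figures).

16.8 mg/L

Conservation of mass across the mixing zone: C = (1.67·64 + 28·14) / (1.67 + 28) = 498.9/29.67 = 16.81 mg/L.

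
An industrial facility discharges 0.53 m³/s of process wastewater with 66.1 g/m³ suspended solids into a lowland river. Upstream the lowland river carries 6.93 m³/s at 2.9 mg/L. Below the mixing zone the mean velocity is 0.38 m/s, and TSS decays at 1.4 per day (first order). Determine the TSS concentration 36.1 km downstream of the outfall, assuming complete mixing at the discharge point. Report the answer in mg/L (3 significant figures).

After complete mixing, C₀ = (0.53·66.1 + 6.93·2.9) / 7.46 = 7.39 mg/L.
Travel time t = 3.61e+04 m / 0.38 m/s = 9.5e+04 s = 1.1 d.
C = 7.39·exp(−1.4·1.1) = 7.39·0.2145 = 1.585 mg/L.

1.59 mg/L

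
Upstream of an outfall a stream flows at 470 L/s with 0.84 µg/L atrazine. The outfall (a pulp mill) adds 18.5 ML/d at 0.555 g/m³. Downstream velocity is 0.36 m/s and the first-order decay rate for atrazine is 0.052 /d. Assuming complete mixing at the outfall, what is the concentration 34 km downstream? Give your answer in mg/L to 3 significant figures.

0.165 mg/L

18.5 ML/d = 0.2141 m³/s.
470 L/s = 0.47 m³/s.
0.84 µg/L = 0.00084 mg/L.
After complete mixing, C₀ = (0.2141·0.555 + 0.47·0.00084) / 0.6841 = 0.1743 mg/L.
Travel time t = 3.4e+04 m / 0.36 m/s = 9.444e+04 s = 1.093 d.
C = 0.1743·exp(−0.052·1.093) = 0.1743·0.9447 = 0.1647 mg/L.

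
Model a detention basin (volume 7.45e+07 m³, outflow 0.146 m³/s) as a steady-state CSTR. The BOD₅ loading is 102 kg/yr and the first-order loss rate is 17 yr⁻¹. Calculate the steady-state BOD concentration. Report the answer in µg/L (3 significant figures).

Outflow Q = 0.146 m³/s × 3.156e+07 s/yr = 4.607e+06 m³/yr.
Steady-state CSTR mass balance: W = Q·C + k·V·C, so C = W/(Q + kV).
Q + kV = 4.607e+06 + 17·7.45e+07 = 1.271e+09 m³/yr.
C = 102/1.271e+09 = 8.024e-08 kg/m³ = 8.024e-05 mg/L = 0.08024 µg/L.

0.0802 µg/L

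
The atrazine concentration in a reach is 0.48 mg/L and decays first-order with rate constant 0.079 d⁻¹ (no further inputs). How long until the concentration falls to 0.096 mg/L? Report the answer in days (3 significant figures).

t = ln(C₀/C)/k = ln(0.48/0.096)/0.079 = 1.609/0.079 = 20.37 d.

20.4 d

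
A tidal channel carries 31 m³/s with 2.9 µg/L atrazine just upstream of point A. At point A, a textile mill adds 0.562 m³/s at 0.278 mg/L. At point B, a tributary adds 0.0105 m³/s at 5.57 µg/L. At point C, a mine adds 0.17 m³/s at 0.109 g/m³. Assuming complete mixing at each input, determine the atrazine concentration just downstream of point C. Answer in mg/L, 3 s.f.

2.9 µg/L = 0.0029 mg/L.
After input A: C = (31·0.0029 + 0.562·0.278) / 31.56 = 0.007798 mg/L.
5.57 µg/L = 0.00557 mg/L.
After input B: C = (31.56·0.007798 + 0.0105·0.00557) / 31.57 = 0.007798 mg/L.
After input C: C = (31.57·0.007798 + 0.17·0.109) / 31.74 = 0.00834 mg/L.

0.00834 mg/L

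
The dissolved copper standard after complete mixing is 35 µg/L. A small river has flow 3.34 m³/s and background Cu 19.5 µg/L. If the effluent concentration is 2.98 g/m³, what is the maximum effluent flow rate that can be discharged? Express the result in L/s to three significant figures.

17.6 L/s

19.5 µg/L = 0.0195 mg/L.
35 µg/L = 0.035 mg/L.
Mass balance at complete mixing: C_std·(Q_w + Q_r) = Q_w·C_e + Q_r·C_b.
Rearranging, Q_w = Q_r·(C_std − C_b)/(C_e − C_std) = 3.34·(0.035 − 0.0195) / (2.98 − 0.035) = 0.01758 m³/s.
= 17.58 L/s.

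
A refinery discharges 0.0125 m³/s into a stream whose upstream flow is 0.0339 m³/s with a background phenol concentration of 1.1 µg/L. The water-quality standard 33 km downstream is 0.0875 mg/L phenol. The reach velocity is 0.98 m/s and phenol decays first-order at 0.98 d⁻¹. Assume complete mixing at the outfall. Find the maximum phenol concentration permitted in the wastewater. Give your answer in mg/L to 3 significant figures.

0.473 mg/L

1.1 µg/L = 0.0011 mg/L.
Travel time to the compliance point: t = 3.3e+04/0.98 = 3.367e+04 s = 0.3897 d; decay factor exp(−0.98·0.3897) = 0.6825.
So the concentration just after mixing may be at most 0.0875/0.6825 = 0.1282 mg/L.
Mass balance: 0.1282·0.0464 = 0.0125·Cₑ + 0.0339·0.0011.
Cₑ = (0.005948 − 3.729e-05) / 0.0125 = 0.4729 mg/L.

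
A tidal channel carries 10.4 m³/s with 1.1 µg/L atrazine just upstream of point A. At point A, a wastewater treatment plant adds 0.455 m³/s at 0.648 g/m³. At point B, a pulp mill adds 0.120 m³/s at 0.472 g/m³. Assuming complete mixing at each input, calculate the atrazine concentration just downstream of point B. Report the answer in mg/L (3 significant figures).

1.1 µg/L = 0.0011 mg/L.
After input A: C = (10.4·0.0011 + 0.455·0.648) / 10.86 = 0.02822 mg/L.
After input B: C = (10.86·0.02822 + 0.12·0.472) / 10.97 = 0.03307 mg/L.

0.0331 mg/L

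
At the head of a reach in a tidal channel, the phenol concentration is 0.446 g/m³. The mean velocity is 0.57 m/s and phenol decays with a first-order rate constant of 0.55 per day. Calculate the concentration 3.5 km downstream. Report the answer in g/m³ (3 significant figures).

0.429 g/m³

Travel time t = 3.5 km / 0.57 m/s = 3500/0.57 = 6140 s = 0.07107 d.
First-order decay: C = 0.446·exp(−0.55·0.07107) = 0.446·0.9617 = 0.4289 g/m³.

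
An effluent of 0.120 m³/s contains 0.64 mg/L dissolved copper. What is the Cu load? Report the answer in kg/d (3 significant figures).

6.64 kg/d

Mass flux = Q·C = 0.12 m³/s × 0.64 g/m³ = 0.0768 g/s.
= 0.0768 g/s × 86.4 = 6.636 kg/d.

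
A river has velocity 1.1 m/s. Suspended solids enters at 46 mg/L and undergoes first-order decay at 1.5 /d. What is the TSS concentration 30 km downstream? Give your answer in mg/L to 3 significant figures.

28.7 mg/L

Travel time t = 30 km / 1.1 m/s = 3e+04/1.1 = 2.727e+04 s = 0.3157 d.
First-order decay: C = 46·exp(−1.5·0.3157) = 46·0.6228 = 28.65 mg/L.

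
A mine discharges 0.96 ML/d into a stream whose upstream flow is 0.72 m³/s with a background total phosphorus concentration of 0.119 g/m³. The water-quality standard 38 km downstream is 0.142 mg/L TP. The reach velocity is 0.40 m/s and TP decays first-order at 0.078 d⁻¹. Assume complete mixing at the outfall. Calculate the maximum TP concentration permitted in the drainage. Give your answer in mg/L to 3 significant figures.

0.96 ML/d = 0.01111 m³/s.
Travel time to the compliance point: t = 3.8e+04/0.40 = 9.5e+04 s = 1.1 d; decay factor exp(−0.078·1.1) = 0.9178.
So the concentration just after mixing may be at most 0.142/0.9178 = 0.1547 mg/L.
Mass balance: 0.1547·0.7311 = 0.01111·Cₑ + 0.72·0.119.
Cₑ = (0.1131 − 0.08568) / 0.01111 = 2.469 mg/L.

2.47 mg/L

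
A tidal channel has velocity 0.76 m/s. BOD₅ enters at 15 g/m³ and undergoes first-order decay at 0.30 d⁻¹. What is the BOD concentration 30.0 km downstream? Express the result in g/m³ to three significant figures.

Travel time t = 30.0 km / 0.76 m/s = 3e+04/0.76 = 3.947e+04 s = 0.4569 d.
First-order decay: C = 15·exp(−0.30·0.4569) = 15·0.8719 = 13.08 g/m³.

13.1 g/m³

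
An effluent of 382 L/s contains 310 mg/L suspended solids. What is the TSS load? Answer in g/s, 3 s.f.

382 L/s = 0.382 m³/s.
Mass flux = Q·C = 0.382 m³/s × 310 g/m³ = 118.4 g/s.

118 g/s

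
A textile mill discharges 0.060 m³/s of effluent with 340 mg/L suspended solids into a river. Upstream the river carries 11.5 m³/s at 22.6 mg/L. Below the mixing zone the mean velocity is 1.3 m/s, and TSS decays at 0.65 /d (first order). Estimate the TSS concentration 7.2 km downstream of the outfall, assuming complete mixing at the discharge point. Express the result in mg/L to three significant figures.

23.3 mg/L

After complete mixing, C₀ = (0.06·340 + 11.5·22.6) / 11.56 = 24.25 mg/L.
Travel time t = 7200 m / 1.3 m/s = 5538 s = 0.0641 d.
C = 24.25·exp(−0.65·0.0641) = 24.25·0.9592 = 23.26 mg/L.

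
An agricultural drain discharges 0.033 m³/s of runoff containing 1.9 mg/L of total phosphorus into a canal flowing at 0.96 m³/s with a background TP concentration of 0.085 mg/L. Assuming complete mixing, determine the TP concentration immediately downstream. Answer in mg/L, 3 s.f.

0.145 mg/L

By mass balance at complete mixing, C = (0.033·1.9 + 0.96·0.085) / (0.033 + 0.96) = 0.1443/0.993 = 0.1453 mg/L.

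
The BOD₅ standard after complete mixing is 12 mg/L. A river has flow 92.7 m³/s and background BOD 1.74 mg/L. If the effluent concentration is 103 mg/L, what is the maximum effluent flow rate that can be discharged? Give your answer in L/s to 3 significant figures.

10500 L/s

Mass balance at complete mixing: C_std·(Q_w + Q_r) = Q_w·C_e + Q_r·C_b.
Rearranging, Q_w = Q_r·(C_std − C_b)/(C_e − C_std) = 92.7·(12 − 1.74) / (103 − 12) = 10.45 m³/s.
= 1.045e+04 L/s.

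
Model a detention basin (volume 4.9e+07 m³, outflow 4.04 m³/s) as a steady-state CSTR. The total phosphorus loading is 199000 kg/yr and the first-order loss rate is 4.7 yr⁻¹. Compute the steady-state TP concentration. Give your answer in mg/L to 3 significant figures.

0.556 mg/L

Outflow Q = 4.04 m³/s × 3.156e+07 s/yr = 1.275e+08 m³/yr.
Steady-state CSTR mass balance: W = Q·C + k·V·C, so C = W/(Q + kV).
Q + kV = 1.275e+08 + 4.7·4.9e+07 = 3.578e+08 m³/yr.
C = 199000/3.578e+08 = 0.0005562 kg/m³ = 0.5562 mg/L.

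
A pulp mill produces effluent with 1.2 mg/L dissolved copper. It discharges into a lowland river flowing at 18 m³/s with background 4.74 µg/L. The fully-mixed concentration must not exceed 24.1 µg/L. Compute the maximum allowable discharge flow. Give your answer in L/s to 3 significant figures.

296 L/s

4.74 µg/L = 0.00474 mg/L.
24.1 µg/L = 0.0241 mg/L.
Mass balance at complete mixing: C_std·(Q_w + Q_r) = Q_w·C_e + Q_r·C_b.
Rearranging, Q_w = Q_r·(C_std − C_b)/(C_e − C_std) = 18·(0.0241 − 0.00474) / (1.2 − 0.0241) = 0.2964 m³/s.
= 296.4 L/s.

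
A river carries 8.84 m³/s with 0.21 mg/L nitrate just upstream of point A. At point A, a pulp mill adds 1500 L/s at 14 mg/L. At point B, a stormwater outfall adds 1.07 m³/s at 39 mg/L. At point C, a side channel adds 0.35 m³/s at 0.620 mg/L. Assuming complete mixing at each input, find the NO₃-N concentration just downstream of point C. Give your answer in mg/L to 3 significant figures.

5.51 mg/L

1500 L/s = 1.5 m³/s.
After input A: C = (8.84·0.21 + 1.5·14) / 10.34 = 2.21 mg/L.
After input B: C = (10.34·2.21 + 1.07·39) / 11.41 = 5.661 mg/L.
After input C: C = (11.41·5.661 + 0.35·0.62) / 11.76 = 5.51 mg/L.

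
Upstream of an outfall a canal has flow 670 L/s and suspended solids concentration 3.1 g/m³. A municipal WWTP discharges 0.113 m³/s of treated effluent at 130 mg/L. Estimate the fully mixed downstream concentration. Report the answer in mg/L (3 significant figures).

21.4 mg/L

670 L/s = 0.67 m³/s.
By mass balance at complete mixing, C = (0.113·130 + 0.67·3.1) / (0.113 + 0.67) = 16.77/0.783 = 21.41 mg/L.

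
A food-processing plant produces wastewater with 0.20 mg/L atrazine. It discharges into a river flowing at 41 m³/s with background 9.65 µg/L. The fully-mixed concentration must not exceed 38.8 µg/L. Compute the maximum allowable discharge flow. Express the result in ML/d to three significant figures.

641 ML/d

9.65 µg/L = 0.00965 mg/L.
38.8 µg/L = 0.0388 mg/L.
Mass balance at complete mixing: C_std·(Q_w + Q_r) = Q_w·C_e + Q_r·C_b.
Rearranging, Q_w = Q_r·(C_std − C_b)/(C_e − C_std) = 41·(0.0388 − 0.00965) / (0.2 − 0.0388) = 7.414 m³/s.
= 640.6 ML/d.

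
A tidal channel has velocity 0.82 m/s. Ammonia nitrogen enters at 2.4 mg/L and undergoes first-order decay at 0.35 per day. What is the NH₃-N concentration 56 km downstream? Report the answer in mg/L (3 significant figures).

1.82 mg/L

Travel time t = 56 km / 0.82 m/s = 5.6e+04/0.82 = 6.829e+04 s = 0.7904 d.
First-order decay: C = 2.4·exp(−0.35·0.7904) = 2.4·0.7583 = 1.82 mg/L.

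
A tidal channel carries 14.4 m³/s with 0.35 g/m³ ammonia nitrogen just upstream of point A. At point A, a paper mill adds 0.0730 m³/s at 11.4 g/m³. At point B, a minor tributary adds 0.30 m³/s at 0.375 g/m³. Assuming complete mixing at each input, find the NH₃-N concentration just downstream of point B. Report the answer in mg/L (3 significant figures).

0.405 mg/L

After input A: C = (14.4·0.35 + 0.073·11.4) / 14.47 = 0.4057 mg/L.
After input B: C = (14.47·0.4057 + 0.3·0.375) / 14.77 = 0.4051 mg/L.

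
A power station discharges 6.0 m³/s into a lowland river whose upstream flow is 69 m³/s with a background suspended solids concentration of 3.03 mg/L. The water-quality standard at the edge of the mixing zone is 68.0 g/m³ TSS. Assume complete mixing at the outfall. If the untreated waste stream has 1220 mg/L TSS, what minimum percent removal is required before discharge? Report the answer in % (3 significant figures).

33.2 %

Mass balance: 68·75 = 6·Cₑ + 69·3.03.
Cₑ = (5100 − 209.1) / 6 = 815.2 mg/L.
Required removal = 1 − 815.2/1220 = 33.18 %.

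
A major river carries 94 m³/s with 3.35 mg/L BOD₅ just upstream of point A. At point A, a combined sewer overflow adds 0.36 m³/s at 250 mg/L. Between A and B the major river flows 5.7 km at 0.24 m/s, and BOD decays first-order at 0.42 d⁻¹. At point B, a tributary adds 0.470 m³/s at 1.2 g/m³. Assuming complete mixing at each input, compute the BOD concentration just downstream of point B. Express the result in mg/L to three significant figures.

3.81 mg/L

After input A: C = (94·3.35 + 0.36·250) / 94.36 = 4.291 mg/L.
Over the 5.7 km reach to input B (t = 2.375e+04 s = 0.2749 d), decay gives C = 4.291·exp(−0.42·0.2749) = 3.823 mg/L.
After input B: C = (94.36·3.823 + 0.47·1.2) / 94.83 = 3.81 mg/L.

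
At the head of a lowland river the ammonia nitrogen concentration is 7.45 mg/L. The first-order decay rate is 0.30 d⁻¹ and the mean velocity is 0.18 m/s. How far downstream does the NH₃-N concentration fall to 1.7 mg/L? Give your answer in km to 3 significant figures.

76.6 km

From C = C₀·e^(−kt), t = ln(C₀/C)/k = ln(7.45/1.7)/0.30 = 1.478/0.30 = 4.925 d.
Distance = v·t = 0.18 m/s × 4.255e+05 s = 7.66e+04 m = 76.6 km.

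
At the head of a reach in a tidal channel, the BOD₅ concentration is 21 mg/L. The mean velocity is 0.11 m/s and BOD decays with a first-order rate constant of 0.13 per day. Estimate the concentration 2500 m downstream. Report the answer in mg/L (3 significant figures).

20.3 mg/L

Travel time t = 2500 m / 0.11 m/s = 2500/0.11 = 2.273e+04 s = 0.263 d.
First-order decay: C = 21·exp(−0.13·0.263) = 21·0.9664 = 20.29 mg/L.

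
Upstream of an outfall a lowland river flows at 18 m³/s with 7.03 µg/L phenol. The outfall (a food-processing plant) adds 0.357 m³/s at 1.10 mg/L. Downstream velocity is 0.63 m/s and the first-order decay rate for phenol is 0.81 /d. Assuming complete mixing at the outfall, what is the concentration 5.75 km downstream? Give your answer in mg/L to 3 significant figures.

7.03 µg/L = 0.00703 mg/L.
After complete mixing, C₀ = (0.357·1.1 + 18·0.00703) / 18.36 = 0.02829 mg/L.
Travel time t = 5750 m / 0.63 m/s = 9127 s = 0.1056 d.
C = 0.02829·exp(−0.81·0.1056) = 0.02829·0.918 = 0.02597 mg/L.

0.0260 mg/L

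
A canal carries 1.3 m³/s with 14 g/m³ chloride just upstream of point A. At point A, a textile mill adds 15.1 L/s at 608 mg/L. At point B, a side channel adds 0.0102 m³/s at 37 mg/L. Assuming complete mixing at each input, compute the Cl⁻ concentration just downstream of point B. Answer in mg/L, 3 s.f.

20.9 mg/L

15.1 L/s = 0.0151 m³/s.
After input A: C = (1.3·14 + 0.0151·608) / 1.315 = 20.82 mg/L.
After input B: C = (1.315·20.82 + 0.0102·37) / 1.325 = 20.94 mg/L.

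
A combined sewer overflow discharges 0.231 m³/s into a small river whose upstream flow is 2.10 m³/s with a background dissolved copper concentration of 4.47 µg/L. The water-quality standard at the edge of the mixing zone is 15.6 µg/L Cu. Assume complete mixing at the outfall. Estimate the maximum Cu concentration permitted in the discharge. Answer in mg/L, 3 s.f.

4.47 µg/L = 0.00447 mg/L.
15.6 µg/L = 0.0156 mg/L.
Mass balance: 0.0156·2.331 = 0.231·Cₑ + 2.1·0.00447.
Cₑ = (0.03636 − 0.009387) / 0.231 = 0.1168 mg/L.

0.117 mg/L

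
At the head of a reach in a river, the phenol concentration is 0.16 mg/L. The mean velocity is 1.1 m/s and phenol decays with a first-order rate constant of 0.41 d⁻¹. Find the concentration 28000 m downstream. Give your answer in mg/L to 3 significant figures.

0.142 mg/L

Travel time t = 28000 m / 1.1 m/s = 2.8e+04/1.1 = 2.545e+04 s = 0.2946 d.
First-order decay: C = 0.16·exp(−0.41·0.2946) = 0.16·0.8862 = 0.1418 mg/L.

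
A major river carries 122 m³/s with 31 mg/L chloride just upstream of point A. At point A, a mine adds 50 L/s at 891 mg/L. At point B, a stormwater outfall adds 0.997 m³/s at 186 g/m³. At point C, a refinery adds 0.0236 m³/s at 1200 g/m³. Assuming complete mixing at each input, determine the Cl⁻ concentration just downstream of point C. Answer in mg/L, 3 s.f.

50 L/s = 0.05 m³/s.
After input A: C = (122·31 + 0.05·891) / 122 = 31.35 mg/L.
After input B: C = (122·31.35 + 0.997·186) / 123 = 32.61 mg/L.
After input C: C = (123·32.61 + 0.0236·1200) / 123.1 = 32.83 mg/L.

32.8 mg/L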